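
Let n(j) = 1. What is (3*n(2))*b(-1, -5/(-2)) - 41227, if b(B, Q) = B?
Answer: -41230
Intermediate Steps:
(3*n(2))*b(-1, -5/(-2)) - 41227 = (3*1)*(-1) - 41227 = 3*(-1) - 41227 = -3 - 41227 = -41230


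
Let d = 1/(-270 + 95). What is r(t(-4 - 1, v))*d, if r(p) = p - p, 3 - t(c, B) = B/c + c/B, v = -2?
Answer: 0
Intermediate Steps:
t(c, B) = 3 - B/c - c/B (t(c, B) = 3 - (B/c + c/B) = 3 + (-B/c - c/B) = 3 - B/c - c/B)
r(p) = 0
d = -1/175 (d = 1/(-175) = -1/175 ≈ -0.0057143)
r(t(-4 - 1, v))*d = 0*(-1/175) = 0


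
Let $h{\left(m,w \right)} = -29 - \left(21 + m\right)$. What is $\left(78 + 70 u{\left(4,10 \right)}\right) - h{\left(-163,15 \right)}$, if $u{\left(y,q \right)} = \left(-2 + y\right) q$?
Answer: $1365$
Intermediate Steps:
$u{\left(y,q \right)} = q \left(-2 + y\right)$
$h{\left(m,w \right)} = -50 - m$
$\left(78 + 70 u{\left(4,10 \right)}\right) - h{\left(-163,15 \right)} = \left(78 + 70 \cdot 10 \left(-2 + 4\right)\right) - \left(-50 - -163\right) = \left(78 + 70 \cdot 10 \cdot 2\right) - \left(-50 + 163\right) = \left(78 + 70 \cdot 20\right) - 113 = \left(78 + 1400\right) - 113 = 1478 - 113 = 1365$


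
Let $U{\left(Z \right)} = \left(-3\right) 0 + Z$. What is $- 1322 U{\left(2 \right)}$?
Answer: $-2644$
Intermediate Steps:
$U{\left(Z \right)} = Z$ ($U{\left(Z \right)} = 0 + Z = Z$)
$- 1322 U{\left(2 \right)} = \left(-1322\right) 2 = -2644$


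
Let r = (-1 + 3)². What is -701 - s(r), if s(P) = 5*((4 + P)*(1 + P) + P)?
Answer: -921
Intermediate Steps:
r = 4 (r = 2² = 4)
s(P) = 5*P + 5*(1 + P)*(4 + P) (s(P) = 5*((1 + P)*(4 + P) + P) = 5*(P + (1 + P)*(4 + P)) = 5*P + 5*(1 + P)*(4 + P))
-701 - s(r) = -701 - (20 + 5*4² + 30*4) = -701 - (20 + 5*16 + 120) = -701 - (20 + 80 + 120) = -701 - 1*220 = -701 - 220 = -921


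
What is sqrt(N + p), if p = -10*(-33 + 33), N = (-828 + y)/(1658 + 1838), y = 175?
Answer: I*sqrt(570722)/1748 ≈ 0.43219*I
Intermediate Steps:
N = -653/3496 (N = (-828 + 175)/(1658 + 1838) = -653/3496 ≈ -0.18678)
p = 0 (p = -10*0 = 0)
sqrt(N + p) = sqrt(-653/3496 + 0) = sqrt(-653/3496) = I*sqrt(570722)/1748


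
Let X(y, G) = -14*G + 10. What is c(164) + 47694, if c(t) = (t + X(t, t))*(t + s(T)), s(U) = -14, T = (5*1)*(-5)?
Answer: -270606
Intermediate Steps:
T = -25 (T = 5*(-5) = -25)
X(y, G) = 10 - 14*G
c(t) = (-14 + t)*(10 - 13*t) (c(t) = (t + (10 - 14*t))*(t - 14) = (10 - 13*t)*(-14 + t) = (-14 + t)*(10 - 13*t))
c(164) + 47694 = (-140 - 13*164² + 192*164) + 47694 = (-140 - 13*26896 + 31488) + 47694 = (-140 - 349648 + 31488) + 47694 = -318300 + 47694 = -270606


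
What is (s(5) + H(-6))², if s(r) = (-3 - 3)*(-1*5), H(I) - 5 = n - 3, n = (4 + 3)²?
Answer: 6561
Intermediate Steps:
n = 49 (n = 7² = 49)
H(I) = 51 (H(I) = 5 + (49 - 3) = 5 + 46 = 51)
s(r) = 30 (s(r) = -6*(-5) = 30)
(s(5) + H(-6))² = (30 + 51)² = 81² = 6561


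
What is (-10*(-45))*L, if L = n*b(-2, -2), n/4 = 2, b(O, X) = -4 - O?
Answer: -7200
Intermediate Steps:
n = 8 (n = 4*2 = 8)
L = -16 (L = 8*(-4 - 1*(-2)) = 8*(-4 + 2) = 8*(-2) = -16)
(-10*(-45))*L = -10*(-45)*(-16) = 450*(-16) = -7200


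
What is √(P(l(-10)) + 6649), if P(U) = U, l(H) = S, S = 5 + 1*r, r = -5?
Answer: √6649 ≈ 81.541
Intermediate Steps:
S = 0 (S = 5 + 1*(-5) = 5 - 5 = 0)
l(H) = 0
√(P(l(-10)) + 6649) = √(0 + 6649) = √6649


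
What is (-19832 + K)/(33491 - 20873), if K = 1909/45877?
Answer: -909830755/578875986 ≈ -1.5717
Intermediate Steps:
K = 1909/45877 (K = 1909*(1/45877) = 1909/45877 ≈ 0.041611)
(-19832 + K)/(33491 - 20873) = (-19832 + 1909/45877)/(33491 - 20873) = -909830755/45877/12618 = -909830755/45877*1/12618 = -909830755/578875986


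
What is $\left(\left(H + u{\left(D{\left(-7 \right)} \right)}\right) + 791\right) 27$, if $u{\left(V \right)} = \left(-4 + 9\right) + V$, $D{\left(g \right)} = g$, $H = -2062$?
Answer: $-34371$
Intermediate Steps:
$u{\left(V \right)} = 5 + V$
$\left(\left(H + u{\left(D{\left(-7 \right)} \right)}\right) + 791\right) 27 = \left(\left(-2062 + \left(5 - 7\right)\right) + 791\right) 27 = \left(\left(-2062 - 2\right) + 791\right) 27 = \left(-2064 + 791\right) 27 = \left(-1273\right) 27 = -34371$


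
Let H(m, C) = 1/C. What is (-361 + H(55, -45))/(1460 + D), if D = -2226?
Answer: 8123/17235 ≈ 0.47131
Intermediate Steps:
(-361 + H(55, -45))/(1460 + D) = (-361 + 1/(-45))/(1460 - 2226) = (-361 - 1/45)/(-766) = -16246/45*(-1/766) = 8123/17235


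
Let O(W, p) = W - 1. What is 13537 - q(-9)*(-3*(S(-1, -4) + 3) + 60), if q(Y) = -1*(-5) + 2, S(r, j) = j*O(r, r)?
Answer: 13348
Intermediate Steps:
O(W, p) = -1 + W
S(r, j) = j*(-1 + r)
q(Y) = 7 (q(Y) = 5 + 2 = 7)
13537 - q(-9)*(-3*(S(-1, -4) + 3) + 60) = 13537 - 7*(-3*(-4*(-1 - 1) + 3) + 60) = 13537 - 7*(-3*(-4*(-2) + 3) + 60) = 13537 - 7*(-3*(8 + 3) + 60) = 13537 - 7*(-3*11 + 60) = 13537 - 7*(-33 + 60) = 13537 - 7*27 = 13537 - 1*189 = 13537 - 189 = 13348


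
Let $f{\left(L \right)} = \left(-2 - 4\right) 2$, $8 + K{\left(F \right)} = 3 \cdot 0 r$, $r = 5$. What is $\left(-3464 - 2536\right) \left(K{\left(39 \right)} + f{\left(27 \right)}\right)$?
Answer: $120000$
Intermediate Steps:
$K{\left(F \right)} = -8$ ($K{\left(F \right)} = -8 + 3 \cdot 0 \cdot 5 = -8 + 0 \cdot 5 = -8 + 0 = -8$)
$f{\left(L \right)} = -12$ ($f{\left(L \right)} = \left(-6\right) 2 = -12$)
$\left(-3464 - 2536\right) \left(K{\left(39 \right)} + f{\left(27 \right)}\right) = \left(-3464 - 2536\right) \left(-8 - 12\right) = \left(-6000\right) \left(-20\right) = 120000$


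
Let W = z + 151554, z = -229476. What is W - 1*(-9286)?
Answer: -68636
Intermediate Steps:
W = -77922 (W = -229476 + 151554 = -77922)
W - 1*(-9286) = -77922 - 1*(-9286) = -77922 + 9286 = -68636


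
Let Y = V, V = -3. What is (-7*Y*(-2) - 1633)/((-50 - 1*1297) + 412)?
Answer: 335/187 ≈ 1.7914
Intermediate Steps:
Y = -3
(-7*Y*(-2) - 1633)/((-50 - 1*1297) + 412) = (-7*(-3)*(-2) - 1633)/((-50 - 1*1297) + 412) = (21*(-2) - 1633)/((-50 - 1297) + 412) = (-42 - 1633)/(-1347 + 412) = -1675/(-935) = -1675*(-1/935) = 335/187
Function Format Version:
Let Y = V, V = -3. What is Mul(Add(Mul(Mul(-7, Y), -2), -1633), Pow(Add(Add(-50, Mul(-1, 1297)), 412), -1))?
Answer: Rational(335, 187) ≈ 1.7914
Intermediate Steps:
Y = -3
Mul(Add(Mul(Mul(-7, Y), -2), -1633), Pow(Add(Add(-50, Mul(-1, 1297)), 412), -1)) = Mul(Add(Mul(Mul(-7, -3), -2), -1633), Pow(Add(Add(-50, Mul(-1, 1297)), 412), -1)) = Mul(Add(Mul(21, -2), -1633), Pow(Add(Add(-50, -1297), 412), -1)) = Mul(Add(-42, -1633), Pow(Add(-1347, 412), -1)) = Mul(-1675, Pow(-935, -1)) = Mul(-1675, Rational(-1, 935)) = Rational(335, 187)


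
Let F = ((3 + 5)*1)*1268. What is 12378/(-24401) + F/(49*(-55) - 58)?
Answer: -281600378/67175953 ≈ -4.1920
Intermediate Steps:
F = 10144 (F = (8*1)*1268 = 8*1268 = 10144)
12378/(-24401) + F/(49*(-55) - 58) = 12378/(-24401) + 10144/(49*(-55) - 58) = 12378*(-1/24401) + 10144/(-2695 - 58) = -12378/24401 + 10144/(-2753) = -12378/24401 + 10144*(-1/2753) = -12378/24401 - 10144/2753 = -281600378/67175953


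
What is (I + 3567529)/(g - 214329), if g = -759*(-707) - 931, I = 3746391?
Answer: 7313920/321353 ≈ 22.760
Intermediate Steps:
g = 535682 (g = 536613 - 931 = 535682)
(I + 3567529)/(g - 214329) = (3746391 + 3567529)/(535682 - 214329) = 7313920/321353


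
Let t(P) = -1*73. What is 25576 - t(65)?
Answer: 25649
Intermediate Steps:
t(P) = -73
25576 - t(65) = 25576 - 1*(-73) = 25576 + 73 = 25649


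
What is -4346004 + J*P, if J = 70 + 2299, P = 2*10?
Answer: -4298624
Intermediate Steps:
P = 20
J = 2369
-4346004 + J*P = -4346004 + 2369*20 = -4346004 + 47380 = -4298624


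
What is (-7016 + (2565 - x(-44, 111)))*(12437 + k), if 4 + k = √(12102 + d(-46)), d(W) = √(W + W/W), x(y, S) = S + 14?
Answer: -56893408 - 4576*√(12102 + 3*I*√5) ≈ -5.7397e+7 - 139.52*I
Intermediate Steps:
x(y, S) = 14 + S
d(W) = √(1 + W) (d(W) = √(W + 1) = √(1 + W))
k = -4 + √(12102 + 3*I*√5) (k = -4 + √(12102 + √(1 - 46)) = -4 + √(12102 + √(-45)) = -4 + √(12102 + 3*I*√5) ≈ 106.01 + 0.030489*I)
(-7016 + (2565 - x(-44, 111)))*(12437 + k) = (-7016 + (2565 - (14 + 111)))*(12437 + (-4 + √(12102 + 3*I*√5))) = (-7016 + (2565 - 1*125))*(12433 + √(12102 + 3*I*√5)) = (-7016 + (2565 - 125))*(12433 + √(12102 + 3*I*√5)) = (-7016 + 2440)*(12433 + √(12102 + 3*I*√5)) = -4576*(12433 + √(12102 + 3*I*√5)) = -56893408 - 4576*√(12102 + 3*I*√5)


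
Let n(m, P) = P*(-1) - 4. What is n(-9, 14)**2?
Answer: 324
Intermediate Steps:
n(m, P) = -4 - P (n(m, P) = -P - 4 = -4 - P)
n(-9, 14)**2 = (-4 - 1*14)**2 = (-4 - 14)**2 = (-18)**2 = 324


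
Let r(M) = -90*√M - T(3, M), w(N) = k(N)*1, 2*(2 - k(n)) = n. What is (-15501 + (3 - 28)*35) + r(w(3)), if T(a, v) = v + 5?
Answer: -32763/2 - 45*√2 ≈ -16445.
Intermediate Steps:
T(a, v) = 5 + v
k(n) = 2 - n/2
w(N) = 2 - N/2 (w(N) = (2 - N/2)*1 = 2 - N/2)
r(M) = -5 - M - 90*√M (r(M) = -90*√M - (5 + M) = -90*√M + (-5 - M) = -5 - M - 90*√M)
(-15501 + (3 - 28)*35) + r(w(3)) = (-15501 + (3 - 28)*35) + (-5 - (2 - ½*3) - 90*√(2 - ½*3)) = (-15501 - 25*35) + (-5 - (2 - 3/2) - 90*√(2 - 3/2)) = (-15501 - 875) + (-5 - 1*½ - 45*√2) = -16376 + (-5 - ½ - 45*√2) = -16376 + (-11/2 - 45*√2) = -32763/2 - 45*√2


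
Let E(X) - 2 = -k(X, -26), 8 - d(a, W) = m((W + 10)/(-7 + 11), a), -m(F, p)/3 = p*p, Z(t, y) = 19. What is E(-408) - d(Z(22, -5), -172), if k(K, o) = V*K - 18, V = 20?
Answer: 7089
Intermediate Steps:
m(F, p) = -3*p² (m(F, p) = -3*p*p = -3*p²)
k(K, o) = -18 + 20*K (k(K, o) = 20*K - 18 = -18 + 20*K)
d(a, W) = 8 + 3*a² (d(a, W) = 8 - (-3)*a² = 8 + 3*a²)
E(X) = 20 - 20*X (E(X) = 2 - (-18 + 20*X) = 2 + (18 - 20*X) = 20 - 20*X)
E(-408) - d(Z(22, -5), -172) = (20 - 20*(-408)) - (8 + 3*19²) = (20 + 8160) - (8 + 3*361) = 8180 - (8 + 1083) = 8180 - 1*1091 = 8180 - 1091 = 7089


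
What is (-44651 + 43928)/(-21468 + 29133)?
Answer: -241/2555 ≈ -0.094325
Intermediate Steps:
(-44651 + 43928)/(-21468 + 29133) = -723/7665 = -723*1/7665 = -241/2555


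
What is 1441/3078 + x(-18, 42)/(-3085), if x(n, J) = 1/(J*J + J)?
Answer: 669045236/1429092315 ≈ 0.46816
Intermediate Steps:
x(n, J) = 1/(J + J**2) (x(n, J) = 1/(J**2 + J) = 1/(J + J**2))
1441/3078 + x(-18, 42)/(-3085) = 1441/3078 + (1/(42*(1 + 42)))/(-3085) = 1441*(1/3078) + ((1/42)/43)*(-1/3085) = 1441/3078 + ((1/42)*(1/43))*(-1/3085) = 1441/3078 + (1/1806)*(-1/3085) = 1441/3078 - 1/5571510 = 669045236/1429092315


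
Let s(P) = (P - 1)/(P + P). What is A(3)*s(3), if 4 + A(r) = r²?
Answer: 5/3 ≈ 1.6667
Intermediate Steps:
A(r) = -4 + r²
s(P) = (-1 + P)/(2*P) (s(P) = (-1 + P)/((2*P)) = (-1 + P)*(1/(2*P)) = (-1 + P)/(2*P))
A(3)*s(3) = (-4 + 3²)*((½)*(-1 + 3)/3) = (-4 + 9)*((½)*(⅓)*2) = 5*(⅓) = 5/3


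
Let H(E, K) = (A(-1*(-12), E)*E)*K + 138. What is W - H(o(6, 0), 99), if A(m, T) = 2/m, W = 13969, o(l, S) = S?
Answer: 13831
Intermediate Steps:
H(E, K) = 138 + E*K/6 (H(E, K) = ((2/((-1*(-12))))*E)*K + 138 = ((2/12)*E)*K + 138 = ((2*(1/12))*E)*K + 138 = (E/6)*K + 138 = E*K/6 + 138 = 138 + E*K/6)
W - H(o(6, 0), 99) = 13969 - (138 + (⅙)*0*99) = 13969 - (138 + 0) = 13969 - 1*138 = 13969 - 138 = 13831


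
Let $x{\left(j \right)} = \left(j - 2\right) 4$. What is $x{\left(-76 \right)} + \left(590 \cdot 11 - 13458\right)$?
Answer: $-7280$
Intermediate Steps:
$x{\left(j \right)} = -8 + 4 j$ ($x{\left(j \right)} = \left(-2 + j\right) 4 = -8 + 4 j$)
$x{\left(-76 \right)} + \left(590 \cdot 11 - 13458\right) = \left(-8 + 4 \left(-76\right)\right) + \left(590 \cdot 11 - 13458\right) = \left(-8 - 304\right) + \left(6490 - 13458\right) = -312 - 6968 = -7280$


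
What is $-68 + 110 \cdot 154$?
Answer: $16872$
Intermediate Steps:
$-68 + 110 \cdot 154 = -68 + 16940 = 16872$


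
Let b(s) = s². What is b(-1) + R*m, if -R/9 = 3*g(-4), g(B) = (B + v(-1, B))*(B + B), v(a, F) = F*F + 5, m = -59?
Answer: -216647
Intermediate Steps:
v(a, F) = 5 + F² (v(a, F) = F² + 5 = 5 + F²)
g(B) = 2*B*(5 + B + B²) (g(B) = (B + (5 + B²))*(B + B) = (5 + B + B²)*(2*B) = 2*B*(5 + B + B²))
R = 3672 (R = -27*2*(-4)*(5 - 4 + (-4)²) = -27*2*(-4)*(5 - 4 + 16) = -27*2*(-4)*17 = -27*(-136) = -9*(-408) = 3672)
b(-1) + R*m = (-1)² + 3672*(-59) = 1 - 216648 = -216647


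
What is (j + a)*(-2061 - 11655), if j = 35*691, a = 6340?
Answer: -418680900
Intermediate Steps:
j = 24185
(j + a)*(-2061 - 11655) = (24185 + 6340)*(-2061 - 11655) = 30525*(-13716) = -418680900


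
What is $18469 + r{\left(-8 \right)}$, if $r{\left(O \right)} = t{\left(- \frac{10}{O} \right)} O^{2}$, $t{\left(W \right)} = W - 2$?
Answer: $18421$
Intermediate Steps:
$t{\left(W \right)} = -2 + W$ ($t{\left(W \right)} = W - 2 = -2 + W$)
$r{\left(O \right)} = O^{2} \left(-2 - \frac{10}{O}\right)$ ($r{\left(O \right)} = \left(-2 - \frac{10}{O}\right) O^{2} = O^{2} \left(-2 - \frac{10}{O}\right)$)
$18469 + r{\left(-8 \right)} = 18469 - - 16 \left(5 - 8\right) = 18469 - \left(-16\right) \left(-3\right) = 18469 - 48 = 18421$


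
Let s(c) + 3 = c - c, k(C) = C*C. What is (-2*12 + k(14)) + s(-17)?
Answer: 169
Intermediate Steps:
k(C) = C**2
s(c) = -3 (s(c) = -3 + (c - c) = -3 + 0 = -3)
(-2*12 + k(14)) + s(-17) = (-2*12 + 14**2) - 3 = (-24 + 196) - 3 = 172 - 3 = 169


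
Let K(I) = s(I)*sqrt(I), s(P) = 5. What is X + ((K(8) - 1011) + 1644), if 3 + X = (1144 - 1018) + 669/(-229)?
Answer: 172455/229 + 10*sqrt(2) ≈ 767.22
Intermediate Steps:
K(I) = 5*sqrt(I)
X = 27498/229 (X = -3 + ((1144 - 1018) + 669/(-229)) = -3 + (126 + 669*(-1/229)) = -3 + (126 - 669/229) = -3 + 28185/229 = 27498/229 ≈ 120.08)
X + ((K(8) - 1011) + 1644) = 27498/229 + ((5*sqrt(8) - 1011) + 1644) = 27498/229 + ((5*(2*sqrt(2)) - 1011) + 1644) = 27498/229 + ((10*sqrt(2) - 1011) + 1644) = 27498/229 + ((-1011 + 10*sqrt(2)) + 1644) = 27498/229 + (633 + 10*sqrt(2)) = 172455/229 + 10*sqrt(2)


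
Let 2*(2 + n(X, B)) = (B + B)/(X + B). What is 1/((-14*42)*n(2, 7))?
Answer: 3/2156 ≈ 0.0013915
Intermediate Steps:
n(X, B) = -2 + B/(B + X) (n(X, B) = -2 + ((B + B)/(X + B))/2 = -2 + ((2*B)/(B + X))/2 = -2 + (2*B/(B + X))/2 = -2 + B/(B + X))
1/((-14*42)*n(2, 7)) = 1/((-14*42)*((-1*7 - 2*2)/(7 + 2))) = 1/(-588*(-7 - 4)/9) = 1/(-196*(-11)/3) = 1/(-588*(-11/9)) = 1/(2156/3) = 3/2156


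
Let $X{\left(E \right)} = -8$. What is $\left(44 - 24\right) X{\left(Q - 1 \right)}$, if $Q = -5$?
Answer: $-160$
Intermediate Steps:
$\left(44 - 24\right) X{\left(Q - 1 \right)} = \left(44 - 24\right) \left(-8\right) = 20 \left(-8\right) = -160$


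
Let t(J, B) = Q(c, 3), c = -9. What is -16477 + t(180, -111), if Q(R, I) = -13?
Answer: -16490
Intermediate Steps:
t(J, B) = -13
-16477 + t(180, -111) = -16477 - 13 = -16490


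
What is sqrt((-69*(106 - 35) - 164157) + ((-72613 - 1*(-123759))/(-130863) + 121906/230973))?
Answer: 2*I*sqrt(476695883674064825901199)/3358424411 ≈ 411.16*I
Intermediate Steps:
sqrt((-69*(106 - 35) - 164157) + ((-72613 - 1*(-123759))/(-130863) + 121906/230973)) = sqrt((-69*71 - 164157) + ((-72613 + 123759)*(-1/130863) + 121906*(1/230973))) = sqrt((-4899 - 164157) + (51146*(-1/130863) + 121906/230973)) = sqrt(-169056 + (-51146/130863 + 121906/230973)) = sqrt(-169056 + 459959980/3358424411) = sqrt(-567761337266036/3358424411) = 2*I*sqrt(476695883674064825901199)/3358424411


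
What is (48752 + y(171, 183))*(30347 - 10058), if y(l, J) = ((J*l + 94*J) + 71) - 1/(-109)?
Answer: 215218874607/109 ≈ 1.9745e+9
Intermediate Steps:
y(l, J) = 7740/109 + 94*J + J*l (y(l, J) = ((94*J + J*l) + 71) - 1*(-1/109) = (71 + 94*J + J*l) + 1/109 = 7740/109 + 94*J + J*l)
(48752 + y(171, 183))*(30347 - 10058) = (48752 + (7740/109 + 94*183 + 183*171))*(30347 - 10058) = (48752 + (7740/109 + 17202 + 31293))*20289 = (48752 + 5293695/109)*20289 = (10607663/109)*20289 = 215218874607/109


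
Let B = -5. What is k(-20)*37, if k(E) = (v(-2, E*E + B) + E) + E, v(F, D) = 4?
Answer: -1332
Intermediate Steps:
k(E) = 4 + 2*E (k(E) = (4 + E) + E = 4 + 2*E)
k(-20)*37 = (4 + 2*(-20))*37 = (4 - 40)*37 = -36*37 = -1332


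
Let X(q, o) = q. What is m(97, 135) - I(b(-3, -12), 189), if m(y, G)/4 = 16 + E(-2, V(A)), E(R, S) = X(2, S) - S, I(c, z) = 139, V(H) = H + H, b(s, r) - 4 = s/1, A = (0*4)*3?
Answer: -67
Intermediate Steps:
A = 0 (A = 0*3 = 0)
b(s, r) = 4 + s (b(s, r) = 4 + s/1 = 4 + s*1 = 4 + s)
V(H) = 2*H
E(R, S) = 2 - S
m(y, G) = 72 (m(y, G) = 4*(16 + (2 - 2*0)) = 4*(16 + (2 - 1*0)) = 4*(16 + (2 + 0)) = 4*(16 + 2) = 4*18 = 72)
m(97, 135) - I(b(-3, -12), 189) = 72 - 1*139 = 72 - 139 = -67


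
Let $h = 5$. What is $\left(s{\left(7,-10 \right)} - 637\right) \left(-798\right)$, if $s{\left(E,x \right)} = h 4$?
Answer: $492366$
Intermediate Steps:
$s{\left(E,x \right)} = 20$ ($s{\left(E,x \right)} = 5 \cdot 4 = 20$)
$\left(s{\left(7,-10 \right)} - 637\right) \left(-798\right) = \left(20 - 637\right) \left(-798\right) = \left(-617\right) \left(-798\right) = 492366$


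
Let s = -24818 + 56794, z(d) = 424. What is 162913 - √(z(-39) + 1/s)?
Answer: 162913 - 15*√481694458/15988 ≈ 1.6289e+5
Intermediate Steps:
s = 31976
162913 - √(z(-39) + 1/s) = 162913 - √(424 + 1/31976) = 162913 - √(13557825/31976) = 162913 - 15*√481694458/15988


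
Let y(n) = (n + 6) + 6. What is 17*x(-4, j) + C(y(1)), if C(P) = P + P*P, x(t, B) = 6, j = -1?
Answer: 284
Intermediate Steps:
y(n) = 12 + n (y(n) = (6 + n) + 6 = 12 + n)
C(P) = P + P**2
17*x(-4, j) + C(y(1)) = 17*6 + (12 + 1)*(1 + (12 + 1)) = 102 + 13*(1 + 13) = 102 + 13*14 = 102 + 182 = 284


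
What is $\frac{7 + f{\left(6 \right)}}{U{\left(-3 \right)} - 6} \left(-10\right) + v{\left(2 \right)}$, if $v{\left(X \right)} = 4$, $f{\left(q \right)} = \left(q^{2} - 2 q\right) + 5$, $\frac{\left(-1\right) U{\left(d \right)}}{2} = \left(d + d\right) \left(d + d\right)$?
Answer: $\frac{112}{13} \approx 8.6154$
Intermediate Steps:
$U{\left(d \right)} = - 8 d^{2}$ ($U{\left(d \right)} = - 2 \left(d + d\right) \left(d + d\right) = - 2 \cdot 2 d 2 d = - 2 \cdot 4 d^{2} = - 8 d^{2}$)
$f{\left(q \right)} = 5 + q^{2} - 2 q$
$\frac{7 + f{\left(6 \right)}}{U{\left(-3 \right)} - 6} \left(-10\right) + v{\left(2 \right)} = \frac{7 + \left(5 + 6^{2} - 12\right)}{- 8 \left(-3\right)^{2} - 6} \left(-10\right) + 4 = \frac{7 + \left(5 + 36 - 12\right)}{\left(-8\right) 9 - 6} \left(-10\right) + 4 = \frac{7 + 29}{-72 - 6} \left(-10\right) + 4 = \frac{36}{-78} \left(-10\right) + 4 = 36 \left(- \frac{1}{78}\right) \left(-10\right) + 4 = \left(- \frac{6}{13}\right) \left(-10\right) + 4 = \frac{60}{13} + 4 = \frac{112}{13}$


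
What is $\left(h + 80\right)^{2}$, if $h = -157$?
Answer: $5929$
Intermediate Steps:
$\left(h + 80\right)^{2} = \left(-157 + 80\right)^{2} = \left(-77\right)^{2} = 5929$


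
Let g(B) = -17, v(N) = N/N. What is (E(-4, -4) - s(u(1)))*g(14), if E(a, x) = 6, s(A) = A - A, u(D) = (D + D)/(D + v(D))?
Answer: -102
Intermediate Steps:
v(N) = 1
u(D) = 2*D/(1 + D) (u(D) = (D + D)/(D + 1) = (2*D)/(1 + D) = 2*D/(1 + D))
s(A) = 0
(E(-4, -4) - s(u(1)))*g(14) = (6 - 1*0)*(-17) = (6 + 0)*(-17) = 6*(-17) = -102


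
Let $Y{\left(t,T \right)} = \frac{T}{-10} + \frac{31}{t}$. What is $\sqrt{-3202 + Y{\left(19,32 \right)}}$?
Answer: $\frac{7 i \sqrt{590045}}{95} \approx 56.6 i$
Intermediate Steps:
$Y{\left(t,T \right)} = \frac{31}{t} - \frac{T}{10}$ ($Y{\left(t,T \right)} = T \left(- \frac{1}{10}\right) + \frac{31}{t} = - \frac{T}{10} + \frac{31}{t} = \frac{31}{t} - \frac{T}{10}$)
$\sqrt{-3202 + Y{\left(19,32 \right)}} = \sqrt{-3202 + \left(\frac{31}{19} - \frac{16}{5}\right)} = \sqrt{-3202 - \frac{149}{95}} = \sqrt{- \frac{304339}{95}} = \frac{7 i \sqrt{590045}}{95}$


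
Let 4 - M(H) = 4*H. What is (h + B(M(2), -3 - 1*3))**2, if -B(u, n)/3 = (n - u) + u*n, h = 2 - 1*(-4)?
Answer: 3600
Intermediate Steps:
M(H) = 4 - 4*H
h = 6 (h = 2 + 4 = 6)
B(u, n) = -3*n + 3*u - 3*n*u (B(u, n) = -3*((n - u) + u*n) = -3*((n - u) + n*u) = -3*(n - u + n*u) = -3*n + 3*u - 3*n*u)
(h + B(M(2), -3 - 1*3))**2 = (6 + (-3*(-3 - 1*3) + 3*(4 - 4*2) - 3*(-3 - 1*3)*(4 - 4*2)))**2 = (6 + (-3*(-3 - 3) + 3*(4 - 8) - 3*(-3 - 3)*(4 - 8)))**2 = (6 + (-3*(-6) + 3*(-4) - 3*(-6)*(-4)))**2 = (6 + (18 - 12 - 72))**2 = (6 - 66)**2 = (-60)**2 = 3600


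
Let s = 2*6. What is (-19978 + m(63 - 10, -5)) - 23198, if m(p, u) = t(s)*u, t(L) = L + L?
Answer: -43296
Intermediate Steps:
s = 12
t(L) = 2*L
m(p, u) = 24*u (m(p, u) = (2*12)*u = 24*u)
(-19978 + m(63 - 10, -5)) - 23198 = (-19978 + 24*(-5)) - 23198 = (-19978 - 120) - 23198 = -20098 - 23198 = -43296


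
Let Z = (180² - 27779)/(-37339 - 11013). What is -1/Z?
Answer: 48352/4621 ≈ 10.464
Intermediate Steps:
Z = -4621/48352 (Z = (32400 - 27779)/(-48352) = 4621*(-1/48352) = -4621/48352 ≈ -0.095570)
-1/Z = -1/(-4621/48352) = -1*(-48352/4621) = 48352/4621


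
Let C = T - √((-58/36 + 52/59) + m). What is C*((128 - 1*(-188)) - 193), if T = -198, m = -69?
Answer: -24354 - 41*I*√8738254/118 ≈ -24354.0 - 1027.1*I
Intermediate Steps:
C = -198 - I*√8738254/354 (C = -198 - √((-58/36 + 52/59) - 69) = -198 - √((-58*1/36 + 52*(1/59)) - 69) = -198 - √((-29/18 + 52/59) - 69) = -198 - √(-775/1062 - 69) = -198 - √(-74053/1062) = -198 - I*√8738254/354 ≈ -198.0 - 8.3504*I)
C*((128 - 1*(-188)) - 193) = (-198 - I*√8738254/354)*((128 - 1*(-188)) - 193) = (-198 - I*√8738254/354)*((128 + 188) - 193) = (-198 - I*√8738254/354)*(316 - 193) = (-198 - I*√8738254/354)*123 = -24354 - 41*I*√8738254/118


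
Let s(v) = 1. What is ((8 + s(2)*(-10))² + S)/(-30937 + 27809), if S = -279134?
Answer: 139565/1564 ≈ 89.236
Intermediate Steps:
((8 + s(2)*(-10))² + S)/(-30937 + 27809) = ((8 + 1*(-10))² - 279134)/(-30937 + 27809) = ((8 - 10)² - 279134)/(-3128) = ((-2)² - 279134)*(-1/3128) = (4 - 279134)*(-1/3128) = -279130*(-1/3128) = 139565/1564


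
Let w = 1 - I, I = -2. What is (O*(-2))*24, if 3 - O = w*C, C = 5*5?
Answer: 3456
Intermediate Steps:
w = 3 (w = 1 - 1*(-2) = 1 + 2 = 3)
C = 25
O = -72 (O = 3 - 3*25 = 3 - 1*75 = 3 - 75 = -72)
(O*(-2))*24 = -72*(-2)*24 = 144*24 = 3456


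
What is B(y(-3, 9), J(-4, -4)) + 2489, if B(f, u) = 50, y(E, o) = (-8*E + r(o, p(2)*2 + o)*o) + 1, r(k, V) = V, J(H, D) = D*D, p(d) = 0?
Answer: 2539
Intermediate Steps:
J(H, D) = D²
y(E, o) = 1 + o² - 8*E (y(E, o) = (-8*E + (0*2 + o)*o) + 1 = (-8*E + (0 + o)*o) + 1 = (-8*E + o*o) + 1 = (-8*E + o²) + 1 = (o² - 8*E) + 1 = 1 + o² - 8*E)
B(y(-3, 9), J(-4, -4)) + 2489 = 50 + 2489 = 2539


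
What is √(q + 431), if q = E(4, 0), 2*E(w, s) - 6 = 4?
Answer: 2*√109 ≈ 20.881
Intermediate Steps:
E(w, s) = 5 (E(w, s) = 3 + (½)*4 = 3 + 2 = 5)
q = 5
√(q + 431) = √(5 + 431) = √436 = 2*√109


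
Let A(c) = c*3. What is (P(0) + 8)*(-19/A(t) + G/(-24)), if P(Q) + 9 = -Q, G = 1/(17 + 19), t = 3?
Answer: 1825/864 ≈ 2.1123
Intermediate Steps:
G = 1/36 ≈ 0.027778
P(Q) = -9 - Q
A(c) = 3*c
(P(0) + 8)*(-19/A(t) + G/(-24)) = ((-9 - 1*0) + 8)*(-19/(3*3) + (1/36)/(-24)) = ((-9 + 0) + 8)*(-19/9 + (1/36)*(-1/24)) = (-9 + 8)*(-19*1/9 - 1/864) = -(-19/9 - 1/864) = -1*(-1825/864) = 1825/864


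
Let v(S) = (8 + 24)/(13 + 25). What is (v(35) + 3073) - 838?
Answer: 42481/19 ≈ 2235.8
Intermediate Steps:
v(S) = 16/19 (v(S) = 32/38 = 32*(1/38) = 16/19)
(v(35) + 3073) - 838 = (16/19 + 3073) - 838 = 58403/19 - 838 = 42481/19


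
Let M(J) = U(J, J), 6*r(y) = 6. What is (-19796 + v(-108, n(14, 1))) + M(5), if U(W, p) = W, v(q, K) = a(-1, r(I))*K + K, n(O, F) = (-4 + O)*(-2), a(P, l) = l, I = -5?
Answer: -19831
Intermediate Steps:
r(y) = 1 (r(y) = (⅙)*6 = 1)
n(O, F) = 8 - 2*O
v(q, K) = 2*K (v(q, K) = 1*K + K = K + K = 2*K)
M(J) = J
(-19796 + v(-108, n(14, 1))) + M(5) = (-19796 + 2*(8 - 2*14)) + 5 = (-19796 + 2*(8 - 28)) + 5 = (-19796 + 2*(-20)) + 5 = (-19796 - 40) + 5 = -19836 + 5 = -19831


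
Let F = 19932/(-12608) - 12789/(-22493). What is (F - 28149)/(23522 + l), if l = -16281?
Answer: -1995777772155/513371954576 ≈ -3.8876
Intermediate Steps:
F = -71771691/70897936 (F = 19932*(-1/12608) - 12789*(-1/22493) = -4983/3152 + 12789/22493 = -71771691/70897936 ≈ -1.0123)
(F - 28149)/(23522 + l) = (-71771691/70897936 - 28149)/(23522 - 16281) = -1995777772155/70897936/7241 = -1995777772155/70897936*1/7241 = -1995777772155/513371954576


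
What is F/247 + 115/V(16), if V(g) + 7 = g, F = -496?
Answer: 23941/2223 ≈ 10.770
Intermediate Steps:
V(g) = -7 + g
F/247 + 115/V(16) = -496/247 + 115/(-7 + 16) = -496*1/247 + 115/9 = -496/247 + 115*(1/9) = -496/247 + 115/9 = 23941/2223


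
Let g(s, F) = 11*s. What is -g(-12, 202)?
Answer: 132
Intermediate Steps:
-g(-12, 202) = -11*(-12) = -1*(-132) = 132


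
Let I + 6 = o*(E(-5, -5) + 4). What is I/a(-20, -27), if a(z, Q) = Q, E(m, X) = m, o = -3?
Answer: ⅑ ≈ 0.11111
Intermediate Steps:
I = -3 (I = -6 - 3*(-5 + 4) = -6 - 3*(-1) = -6 + 3 = -3)
I/a(-20, -27) = -3/(-27) = -3*(-1/27) = ⅑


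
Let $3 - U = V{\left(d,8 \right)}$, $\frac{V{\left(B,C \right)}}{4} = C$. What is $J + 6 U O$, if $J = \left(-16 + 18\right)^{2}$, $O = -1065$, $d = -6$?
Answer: $185314$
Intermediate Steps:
$V{\left(B,C \right)} = 4 C$
$U = -29$ ($U = 3 - 4 \cdot 8 = 3 - 32 = -29$)
$J = 4$ ($J = 2^{2} = 4$)
$J + 6 U O = 4 + 6 \left(-29\right) \left(-1065\right) = 4 - -185310 = 4 + 185310 = 185314$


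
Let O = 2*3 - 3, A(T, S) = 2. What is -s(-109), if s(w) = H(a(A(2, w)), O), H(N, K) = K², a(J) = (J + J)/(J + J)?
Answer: -9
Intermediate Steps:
a(J) = 1 (a(J) = (2*J)/((2*J)) = (2*J)*(1/(2*J)) = 1)
O = 3 (O = 6 - 3 = 3)
s(w) = 9 (s(w) = 3² = 9)
-s(-109) = -1*9 = -9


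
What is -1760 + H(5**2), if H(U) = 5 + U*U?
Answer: -1130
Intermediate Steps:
H(U) = 5 + U**2
-1760 + H(5**2) = -1760 + (5 + (5**2)**2) = -1760 + (5 + 25**2) = -1760 + (5 + 625) = -1760 + 630 = -1130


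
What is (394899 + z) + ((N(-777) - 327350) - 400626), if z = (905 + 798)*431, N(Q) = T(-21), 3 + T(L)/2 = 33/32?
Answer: 6414593/16 ≈ 4.0091e+5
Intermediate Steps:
T(L) = -63/16 (T(L) = -6 + 2*(33/32) = -6 + 33/16 = -63/16)
N(Q) = -63/16
z = 733993 (z = 1703*431 = 733993)
(394899 + z) + ((N(-777) - 327350) - 400626) = (394899 + 733993) + ((-63/16 - 327350) - 400626) = 1128892 + (-5237663/16 - 400626) = 1128892 - 11647679/16 = 6414593/16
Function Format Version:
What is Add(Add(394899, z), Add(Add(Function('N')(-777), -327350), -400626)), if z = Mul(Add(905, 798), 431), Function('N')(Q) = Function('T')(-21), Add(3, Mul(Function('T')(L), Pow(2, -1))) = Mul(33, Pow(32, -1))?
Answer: Rational(6414593, 16) ≈ 4.0091e+5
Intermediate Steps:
Function('T')(L) = Rational(-63, 16) (Function('T')(L) = Add(-6, Mul(2, Mul(33, Pow(32, -1)))) = Add(-6, Mul(2, Mul(33, Rational(1, 32)))) = Add(-6, Mul(2, Rational(33, 32))) = Add(-6, Rational(33, 16)) = Rational(-63, 16))
Function('N')(Q) = Rational(-63, 16)
z = 733993 (z = Mul(1703, 431) = 733993)
Add(Add(394899, z), Add(Add(Function('N')(-777), -327350), -400626)) = Add(Add(394899, 733993), Add(Add(Rational(-63, 16), -327350), -400626)) = Add(1128892, Add(Rational(-5237663, 16), -400626)) = Add(1128892, Rational(-11647679, 16)) = Rational(6414593, 16)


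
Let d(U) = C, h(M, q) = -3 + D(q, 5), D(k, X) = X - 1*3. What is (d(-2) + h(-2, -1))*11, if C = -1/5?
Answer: -66/5 ≈ -13.200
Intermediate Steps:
D(k, X) = -3 + X (D(k, X) = X - 3 = -3 + X)
h(M, q) = -1 (h(M, q) = -3 + (-3 + 5) = -3 + 2 = -1)
C = -⅕ (C = -1*⅕ = -⅕ ≈ -0.20000)
d(U) = -⅕
(d(-2) + h(-2, -1))*11 = (-⅕ - 1)*11 = -6/5*11 = -66/5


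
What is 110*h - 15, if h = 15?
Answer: 1635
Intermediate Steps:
110*h - 15 = 110*15 - 15 = 1650 - 15 = 1635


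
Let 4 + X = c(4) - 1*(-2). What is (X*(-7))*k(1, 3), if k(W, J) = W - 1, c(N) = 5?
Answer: 0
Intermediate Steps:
X = 3 (X = -4 + (5 - 1*(-2)) = -4 + (5 + 2) = -4 + 7 = 3)
k(W, J) = -1 + W
(X*(-7))*k(1, 3) = (3*(-7))*(-1 + 1) = -21*0 = 0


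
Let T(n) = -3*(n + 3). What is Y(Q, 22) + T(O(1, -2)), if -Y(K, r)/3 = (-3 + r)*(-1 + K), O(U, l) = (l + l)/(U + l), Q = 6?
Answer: -306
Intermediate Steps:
O(U, l) = 2*l/(U + l) (O(U, l) = (2*l)/(U + l) = 2*l/(U + l))
Y(K, r) = -3*(-1 + K)*(-3 + r) (Y(K, r) = -3*(-3 + r)*(-1 + K) = -3*(-1 + K)*(-3 + r))
T(n) = -9 - 3*n (T(n) = -3*(3 + n) = -9 - 3*n)
Y(Q, 22) + T(O(1, -2)) = (-9 + 3*22 + 9*6 - 3*6*22) + (-9 - 6*(-2)/(1 - 2)) = (-9 + 66 + 54 - 396) + (-9 - 6*(-2)/(-1)) = -285 + (-9 - 6*(-2)*(-1)) = -285 + (-9 - 3*4) = -285 + (-9 - 12) = -285 - 21 = -306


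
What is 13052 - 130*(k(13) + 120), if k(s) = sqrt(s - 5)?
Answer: -2548 - 260*sqrt(2) ≈ -2915.7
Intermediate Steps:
k(s) = sqrt(-5 + s)
13052 - 130*(k(13) + 120) = 13052 - 130*(sqrt(-5 + 13) + 120) = 13052 - 130*(sqrt(8) + 120) = 13052 - 130*(2*sqrt(2) + 120) = 13052 - 130*(120 + 2*sqrt(2)) = 13052 + (-15600 - 260*sqrt(2)) = -2548 - 260*sqrt(2)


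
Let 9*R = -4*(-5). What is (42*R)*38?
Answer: 10640/3 ≈ 3546.7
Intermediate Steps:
R = 20/9 (R = (-4*(-5))/9 = (1/9)*20 = 20/9 ≈ 2.2222)
(42*R)*38 = (42*(20/9))*38 = (280/3)*38 = 10640/3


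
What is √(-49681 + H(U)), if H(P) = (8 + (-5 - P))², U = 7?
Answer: I*√49665 ≈ 222.86*I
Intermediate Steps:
H(P) = (3 - P)²
√(-49681 + H(U)) = √(-49681 + (-3 + 7)²) = √(-49681 + 4²) = √(-49681 + 16) = √(-49665) = I*√49665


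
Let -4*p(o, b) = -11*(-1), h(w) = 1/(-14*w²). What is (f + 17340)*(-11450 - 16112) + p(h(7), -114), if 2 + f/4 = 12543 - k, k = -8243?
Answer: -11077278059/4 ≈ -2.7693e+9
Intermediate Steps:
f = 83136 (f = -8 + 4*(12543 - 1*(-8243)) = -8 + 4*(12543 + 8243) = -8 + 4*20786 = -8 + 83144 = 83136)
h(w) = -1/(14*w²)
p(o, b) = -11/4 (p(o, b) = -(-11)*(-1)/4 = -¼*11 = -11/4)
(f + 17340)*(-11450 - 16112) + p(h(7), -114) = (83136 + 17340)*(-11450 - 16112) - 11/4 = 100476*(-27562) - 11/4 = -2769319512 - 11/4 = -11077278059/4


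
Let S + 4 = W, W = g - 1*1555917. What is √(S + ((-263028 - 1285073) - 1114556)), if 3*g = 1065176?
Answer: 7*I*√709626/3 ≈ 1965.6*I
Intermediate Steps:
g = 1065176/3 (g = (⅓)*1065176 = 1065176/3 ≈ 3.5506e+5)
W = -3602575/3 (W = 1065176/3 - 1*1555917 = 1065176/3 - 1555917 = -3602575/3 ≈ -1.2009e+6)
S = -3602587/3 (S = -4 - 3602575/3 = -3602587/3 ≈ -1.2009e+6)
√(S + ((-263028 - 1285073) - 1114556)) = √(-3602587/3 + ((-263028 - 1285073) - 1114556)) = √(-3602587/3 + (-1548101 - 1114556)) = √(-3602587/3 - 2662657) = √(-11590558/3) = 7*I*√709626/3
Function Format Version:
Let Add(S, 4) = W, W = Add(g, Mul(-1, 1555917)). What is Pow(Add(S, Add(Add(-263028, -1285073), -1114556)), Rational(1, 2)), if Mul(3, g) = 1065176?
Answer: Mul(Rational(7, 3), I, Pow(709626, Rational(1, 2))) ≈ Mul(1965.6, I)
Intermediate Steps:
g = Rational(1065176, 3) (g = Mul(Rational(1, 3), 1065176) = Rational(1065176, 3) ≈ 3.5506e+5)
W = Rational(-3602575, 3) (W = Add(Rational(1065176, 3), Mul(-1, 1555917)) = Add(Rational(1065176, 3), -1555917) = Rational(-3602575, 3) ≈ -1.2009e+6)
S = Rational(-3602587, 3) (S = Add(-4, Rational(-3602575, 3)) = Rational(-3602587, 3) ≈ -1.2009e+6)
Pow(Add(S, Add(Add(-263028, -1285073), -1114556)), Rational(1, 2)) = Pow(Add(Rational(-3602587, 3), Add(Add(-263028, -1285073), -1114556)), Rational(1, 2)) = Pow(Add(Rational(-3602587, 3), Add(-1548101, -1114556)), Rational(1, 2)) = Pow(Add(Rational(-3602587, 3), -2662657), Rational(1, 2)) = Pow(Rational(-11590558, 3), Rational(1, 2)) = Mul(Rational(7, 3), I, Pow(709626, Rational(1, 2)))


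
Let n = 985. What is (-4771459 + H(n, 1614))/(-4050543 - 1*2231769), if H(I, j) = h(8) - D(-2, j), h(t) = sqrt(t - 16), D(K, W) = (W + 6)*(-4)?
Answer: 207173/273144 - I*sqrt(2)/3141156 ≈ 0.75848 - 4.5022e-7*I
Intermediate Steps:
D(K, W) = -24 - 4*W (D(K, W) = (6 + W)*(-4) = -24 - 4*W)
h(t) = sqrt(-16 + t)
H(I, j) = 24 + 4*j + 2*I*sqrt(2) (H(I, j) = sqrt(-16 + 8) - (-24 - 4*j) = sqrt(-8) + (24 + 4*j) = 2*I*sqrt(2) + (24 + 4*j) = 24 + 4*j + 2*I*sqrt(2))
(-4771459 + H(n, 1614))/(-4050543 - 1*2231769) = (-4771459 + (24 + 4*1614 + 2*I*sqrt(2)))/(-4050543 - 1*2231769) = (-4771459 + (24 + 6456 + 2*I*sqrt(2)))/(-4050543 - 2231769) = (-4771459 + (6480 + 2*I*sqrt(2)))/(-6282312) = (-4764979 + 2*I*sqrt(2))*(-1/6282312) = 207173/273144 - I*sqrt(2)/3141156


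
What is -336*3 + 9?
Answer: -999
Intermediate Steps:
-336*3 + 9 = -42*24 + 9 = -1008 + 9 = -999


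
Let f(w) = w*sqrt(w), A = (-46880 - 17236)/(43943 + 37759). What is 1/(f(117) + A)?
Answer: 1243686/2538250213733 + 556268067*sqrt(13)/2538250213733 ≈ 0.00079066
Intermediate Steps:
A = -3562/4539 (A = -64116/81702 = -64116*1/81702 = -3562/4539 ≈ -0.78475)
f(w) = w**(3/2)
1/(f(117) + A) = 1/(117**(3/2) - 3562/4539) = 1/(351*sqrt(13) - 3562/4539) = 1/(-3562/4539 + 351*sqrt(13))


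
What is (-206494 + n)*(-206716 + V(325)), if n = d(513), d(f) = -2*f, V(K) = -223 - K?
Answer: 43011425280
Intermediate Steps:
n = -1026 (n = -2*513 = -1026)
(-206494 + n)*(-206716 + V(325)) = (-206494 - 1026)*(-206716 + (-223 - 1*325)) = -207520*(-206716 + (-223 - 325)) = -207520*(-206716 - 548) = -207520*(-207264) = 43011425280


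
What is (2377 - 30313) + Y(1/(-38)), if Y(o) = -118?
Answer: -28054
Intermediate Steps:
(2377 - 30313) + Y(1/(-38)) = (2377 - 30313) - 118 = -27936 - 118 = -28054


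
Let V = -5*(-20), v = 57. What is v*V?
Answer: 5700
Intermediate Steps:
V = 100
v*V = 57*100 = 5700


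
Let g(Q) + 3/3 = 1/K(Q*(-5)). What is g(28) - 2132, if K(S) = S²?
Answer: -41806799/19600 ≈ -2133.0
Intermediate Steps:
g(Q) = -1 + 1/(25*Q²) (g(Q) = -1 + 1/((Q*(-5))²) = -1 + 1/((-5*Q)²) = -1 + 1/(25*Q²))
g(28) - 2132 = (-1 + (1/25)/28²) - 2132 = (-1 + (1/25)*(1/784)) - 2132 = (-1 + 1/19600) - 2132 = -19599/19600 - 2132 = -41806799/19600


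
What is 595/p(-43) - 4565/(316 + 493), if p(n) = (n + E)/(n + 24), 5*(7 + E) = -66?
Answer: 44286185/255644 ≈ 173.23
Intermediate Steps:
E = -101/5 (E = -7 + (1/5)*(-66) = -7 - 66/5 = -101/5 ≈ -20.200)
p(n) = (-101/5 + n)/(24 + n) (p(n) = (n - 101/5)/(n + 24) = (-101/5 + n)/(24 + n))
595/p(-43) - 4565/(316 + 493) = 595/(((-101/5 - 43)/(24 - 43))) - 4565/(316 + 493) = 595/((-316/5/(-19))) - 4565/809 = 595/((-1/19*(-316/5))) - 4565*1/809 = 595/(316/95) - 4565/809 = 595*(95/316) - 4565/809 = 56525/316 - 4565/809 = 44286185/255644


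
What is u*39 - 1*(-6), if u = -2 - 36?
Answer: -1476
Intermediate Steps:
u = -38
u*39 - 1*(-6) = -38*39 - 1*(-6) = -1482 + 6 = -1476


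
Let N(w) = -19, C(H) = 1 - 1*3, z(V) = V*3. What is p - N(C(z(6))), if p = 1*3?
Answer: 22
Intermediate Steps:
z(V) = 3*V
C(H) = -2 (C(H) = 1 - 3 = -2)
p = 3
p - N(C(z(6))) = 3 - 1*(-19) = 3 + 19 = 22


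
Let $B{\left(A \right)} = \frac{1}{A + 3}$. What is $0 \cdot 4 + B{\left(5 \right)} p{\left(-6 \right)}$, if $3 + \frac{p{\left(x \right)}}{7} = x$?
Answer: $- \frac{63}{8} \approx -7.875$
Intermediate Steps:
$p{\left(x \right)} = -21 + 7 x$
$B{\left(A \right)} = \frac{1}{3 + A}$
$0 \cdot 4 + B{\left(5 \right)} p{\left(-6 \right)} = 0 \cdot 4 + \frac{-21 + 7 \left(-6\right)}{3 + 5} = 0 + \frac{-21 - 42}{8} = 0 + \frac{1}{8} \left(-63\right) = 0 - \frac{63}{8} = - \frac{63}{8}$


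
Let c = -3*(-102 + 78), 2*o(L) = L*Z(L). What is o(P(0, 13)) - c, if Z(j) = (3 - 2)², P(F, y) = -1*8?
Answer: -76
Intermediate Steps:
P(F, y) = -8
Z(j) = 1 (Z(j) = 1² = 1)
o(L) = L/2 (o(L) = (L*1)/2 = L/2)
c = 72 (c = -3*(-24) = 72)
o(P(0, 13)) - c = (½)*(-8) - 1*72 = -4 - 72 = -76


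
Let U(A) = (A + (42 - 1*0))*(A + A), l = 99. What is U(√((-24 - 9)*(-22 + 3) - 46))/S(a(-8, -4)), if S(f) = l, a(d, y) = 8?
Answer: 1162/99 + 28*√581/33 ≈ 32.189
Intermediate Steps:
S(f) = 99
U(A) = 2*A*(42 + A) (U(A) = (A + (42 + 0))*(2*A) = (A + 42)*(2*A) = (42 + A)*(2*A) = 2*A*(42 + A))
U(√((-24 - 9)*(-22 + 3) - 46))/S(a(-8, -4)) = (2*√((-24 - 9)*(-22 + 3) - 46)*(42 + √((-24 - 9)*(-22 + 3) - 46)))/99 = (2*√(-33*(-19) - 46)*(42 + √(-33*(-19) - 46)))*(1/99) = (2*√(627 - 46)*(42 + √(627 - 46)))*(1/99) = (2*√581*(42 + √581))*(1/99) = 2*√581*(42 + √581)/99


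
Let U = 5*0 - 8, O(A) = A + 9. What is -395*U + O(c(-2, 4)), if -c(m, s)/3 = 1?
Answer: 3166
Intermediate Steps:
c(m, s) = -3 (c(m, s) = -3*1 = -3)
O(A) = 9 + A
U = -8 (U = 0 - 8 = -8)
-395*U + O(c(-2, 4)) = -395*(-8) + (9 - 3) = 3160 + 6 = 3166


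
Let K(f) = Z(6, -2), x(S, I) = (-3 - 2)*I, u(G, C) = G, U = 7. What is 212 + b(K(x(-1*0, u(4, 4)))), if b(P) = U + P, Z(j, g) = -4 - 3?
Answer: 212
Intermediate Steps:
x(S, I) = -5*I
Z(j, g) = -7
K(f) = -7
b(P) = 7 + P
212 + b(K(x(-1*0, u(4, 4)))) = 212 + (7 - 7) = 212 + 0 = 212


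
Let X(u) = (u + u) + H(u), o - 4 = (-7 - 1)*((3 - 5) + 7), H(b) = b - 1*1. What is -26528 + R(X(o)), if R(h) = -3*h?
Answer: -26201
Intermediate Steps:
H(b) = -1 + b (H(b) = b - 1 = -1 + b)
o = -36 (o = 4 + (-7 - 1)*((3 - 5) + 7) = 4 - 8*(-2 + 7) = 4 - 8*5 = 4 - 40 = -36)
X(u) = -1 + 3*u (X(u) = (u + u) + (-1 + u) = 2*u + (-1 + u) = -1 + 3*u)
-26528 + R(X(o)) = -26528 - 3*(-1 + 3*(-36)) = -26528 - 3*(-1 - 108) = -26528 - 3*(-109) = -26528 + 327 = -26201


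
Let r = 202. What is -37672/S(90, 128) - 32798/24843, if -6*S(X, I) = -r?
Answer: -2810969086/2509143 ≈ -1120.3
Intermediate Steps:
S(X, I) = 101/3 (S(X, I) = -(-1)*202/6 = -⅙*(-202) = 101/3)
-37672/S(90, 128) - 32798/24843 = -37672/101/3 - 32798/24843 = -37672*3/101 - 32798*1/24843 = -113016/101 - 32798/24843 = -2810969086/2509143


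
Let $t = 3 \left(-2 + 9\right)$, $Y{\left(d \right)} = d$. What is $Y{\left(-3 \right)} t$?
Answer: $-63$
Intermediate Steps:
$t = 21$ ($t = 3 \cdot 7 = 21$)
$Y{\left(-3 \right)} t = \left(-3\right) 21 = -63$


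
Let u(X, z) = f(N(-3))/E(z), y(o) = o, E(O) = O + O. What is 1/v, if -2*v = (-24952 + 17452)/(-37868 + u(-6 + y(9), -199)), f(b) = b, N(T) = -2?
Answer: -7535731/746250 ≈ -10.098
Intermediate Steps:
E(O) = 2*O
u(X, z) = -1/z (u(X, z) = -2*1/(2*z) = -1/z)
v = -746250/7535731 (v = -(-24952 + 17452)/(2*(-37868 - 1/(-199))) = -(-3750)/(-37868 - 1*(-1/199)) = -(-3750)/(-37868 + 1/199) = -(-3750)/(-7535731/199) = -(-3750)*(-199)/7535731 = -½*1492500/7535731 = -746250/7535731 ≈ -0.099028)
1/v = 1/(-746250/7535731) = -7535731/746250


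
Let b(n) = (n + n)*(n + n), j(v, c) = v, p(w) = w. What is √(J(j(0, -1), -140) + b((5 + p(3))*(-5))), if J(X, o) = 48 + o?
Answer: 2*√1577 ≈ 79.423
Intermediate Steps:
b(n) = 4*n² (b(n) = (2*n)*(2*n) = 4*n²)
√(J(j(0, -1), -140) + b((5 + p(3))*(-5))) = √((48 - 140) + 4*((5 + 3)*(-5))²) = √(-92 + 4*(8*(-5))²) = √(-92 + 4*(-40)²) = √(-92 + 4*1600) = √(-92 + 6400) = √6308 = 2*√1577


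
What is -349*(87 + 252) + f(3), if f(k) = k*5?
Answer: -118296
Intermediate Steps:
f(k) = 5*k
-349*(87 + 252) + f(3) = -349*(87 + 252) + 5*3 = -349*339 + 15 = -118311 + 15 = -118296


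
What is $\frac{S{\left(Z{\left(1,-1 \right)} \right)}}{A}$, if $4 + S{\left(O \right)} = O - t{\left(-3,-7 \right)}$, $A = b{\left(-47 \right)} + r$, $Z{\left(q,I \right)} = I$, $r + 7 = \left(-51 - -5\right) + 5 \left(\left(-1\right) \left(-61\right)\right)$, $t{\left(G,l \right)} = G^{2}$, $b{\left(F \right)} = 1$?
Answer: $- \frac{14}{253} \approx -0.055336$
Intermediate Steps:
$r = 252$ ($r = -7 + \left(\left(-51 - -5\right) + 5 \left(\left(-1\right) \left(-61\right)\right)\right) = -7 + \left(\left(-51 + 5\right) + 5 \cdot 61\right) = -7 + \left(-46 + 305\right) = -7 + 259 = 252$)
$A = 253$ ($A = 1 + 252 = 253$)
$S{\left(O \right)} = -13 + O$ ($S{\left(O \right)} = -4 + \left(O - \left(-3\right)^{2}\right) = -4 + \left(O - 9\right) = -4 + \left(-9 + O\right) = -13 + O$)
$\frac{S{\left(Z{\left(1,-1 \right)} \right)}}{A} = \frac{-13 - 1}{253} = \left(-14\right) \frac{1}{253} = - \frac{14}{253}$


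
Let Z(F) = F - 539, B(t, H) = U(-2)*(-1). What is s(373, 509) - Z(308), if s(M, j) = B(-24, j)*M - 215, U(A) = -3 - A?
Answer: 389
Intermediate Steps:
B(t, H) = 1 (B(t, H) = (-3 - 1*(-2))*(-1) = (-3 + 2)*(-1) = -1*(-1) = 1)
Z(F) = -539 + F
s(M, j) = -215 + M (s(M, j) = 1*M - 215 = M - 215 = -215 + M)
s(373, 509) - Z(308) = (-215 + 373) - (-539 + 308) = 158 - 1*(-231) = 158 + 231 = 389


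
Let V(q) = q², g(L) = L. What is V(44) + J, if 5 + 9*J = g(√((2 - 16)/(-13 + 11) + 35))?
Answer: 17419/9 + √42/9 ≈ 1936.2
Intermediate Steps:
J = -5/9 + √42/9 (J = -5/9 + √((2 - 16)/(-13 + 11) + 35)/9 = -5/9 + √(-14/(-2) + 35)/9 = -5/9 + √(-14*(-½) + 35)/9 = -5/9 + √(7 + 35)/9 = -5/9 + √42/9 ≈ 0.16453)
V(44) + J = 44² + (-5/9 + √42/9) = 1936 + (-5/9 + √42/9) = 17419/9 + √42/9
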